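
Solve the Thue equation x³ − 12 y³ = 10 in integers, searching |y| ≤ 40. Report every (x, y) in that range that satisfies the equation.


The equation is x³ - 12y³ = 10. For fixed y, x³ = 12·y³ + 10, so a solution requires the RHS to be a perfect cube.
Strategy: iterate y from -40 to 40, compute RHS = 12·y³ + 10, and check whether it is a (positive or negative) perfect cube.
Check small values of y:
  y = 0: RHS = 10 is not a perfect cube.
  y = 1: RHS = 22 is not a perfect cube.
  y = -1: RHS = -2 is not a perfect cube.
  y = 2: RHS = 106 is not a perfect cube.
  y = -2: RHS = -86 is not a perfect cube.
  y = 3: RHS = 334 is not a perfect cube.
  y = -3: RHS = -314 is not a perfect cube.
Continuing the search up to |y| = 40 finds no solutions either.
No (x, y) in the scanned range satisfies the equation.

No integer solutions with |y| ≤ 40.


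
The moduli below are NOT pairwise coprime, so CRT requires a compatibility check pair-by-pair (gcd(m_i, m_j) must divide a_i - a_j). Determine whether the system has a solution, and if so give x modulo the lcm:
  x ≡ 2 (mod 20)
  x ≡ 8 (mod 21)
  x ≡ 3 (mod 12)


Moduli 20, 21, 12 are not pairwise coprime, so CRT works modulo lcm(m_i) when all pairwise compatibility conditions hold.
Pairwise compatibility: gcd(m_i, m_j) must divide a_i - a_j for every pair.
Merge one congruence at a time:
  Start: x ≡ 2 (mod 20).
  Combine with x ≡ 8 (mod 21): gcd(20, 21) = 1; 8 - 2 = 6, which IS divisible by 1, so compatible.
    Write x = 2 + 20·t and substitute into x ≡ 8 (mod 21): 20·t ≡ 8 − 2 = 6 (mod 21).
    The inverse of 20 mod 21 is 20 (since 20·20 = 400 = 19·21 + 1), so t ≡ 20·6 = 120 ≡ 15 (mod 21).
    Then x = 2 + 20·15 = 302, valid modulo lcm(20, 21) = 420: x ≡ 302 (mod 420).
  Combine with x ≡ 3 (mod 12): gcd(420, 12) = 12, and 3 - 302 = -299 is NOT divisible by 12.
    ⇒ system is inconsistent (no integer solution).

No solution (the system is inconsistent).


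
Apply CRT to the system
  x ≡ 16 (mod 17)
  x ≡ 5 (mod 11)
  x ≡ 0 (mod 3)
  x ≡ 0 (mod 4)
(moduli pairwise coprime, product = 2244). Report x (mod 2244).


Product of moduli M = 17 · 11 · 3 · 4 = 2244.
Merge one congruence at a time:
  Start: x ≡ 16 (mod 17).
  Combine with x ≡ 5 (mod 11); new modulus lcm = 187.
    Write x = 16 + 17·t and substitute into x ≡ 5 (mod 11): 17·t ≡ 5 − 16 = -11 (mod 11).
    Reduce coefficients mod 11: 6·t ≡ 0 (mod 11).
    The inverse of 6 mod 11 is 2 (since 6·2 = 12 = 1·11 + 1), so t ≡ 2·0 = 0 ≡ 0 (mod 11).
    Then x = 16 + 17·0 = 16, valid modulo lcm(17, 11) = 187: x ≡ 16 (mod 187).
  Combine with x ≡ 0 (mod 3); new modulus lcm = 561.
    Write x = 16 + 187·t and substitute into x ≡ 0 (mod 3): 187·t ≡ 0 − 16 = -16 (mod 3).
    Reduce coefficients mod 3: 1·t ≡ 2 (mod 3).
    So t ≡ 2 (mod 3).
    Then x = 16 + 187·2 = 390, valid modulo lcm(187, 3) = 561: x ≡ 390 (mod 561).
  Combine with x ≡ 0 (mod 4); new modulus lcm = 2244.
    Write x = 390 + 561·t and substitute into x ≡ 0 (mod 4): 561·t ≡ 0 − 390 = -390 (mod 4).
    Reduce coefficients mod 4: 1·t ≡ 2 (mod 4).
    So t ≡ 2 (mod 4).
    Then x = 390 + 561·2 = 1512, valid modulo lcm(561, 4) = 2244: x ≡ 1512 (mod 2244).
Verify against each original: 1512 mod 17 = 16, 1512 mod 11 = 5, 1512 mod 3 = 0, 1512 mod 4 = 0.

x ≡ 1512 (mod 2244).


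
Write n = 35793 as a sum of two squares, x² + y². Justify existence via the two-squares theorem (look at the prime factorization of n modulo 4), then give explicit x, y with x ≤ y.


Step 1: Factor n = 35793 = 3^2 · 41 · 97.
Step 2: Check the mod-4 condition on each prime factor: 3 ≡ 3 (mod 4), exponent 2 (must be even); 41 ≡ 1 (mod 4), exponent 1; 97 ≡ 1 (mod 4), exponent 1.
All primes ≡ 3 (mod 4) appear to even exponent (or don't appear), so by the two-squares theorem n IS expressible as a sum of two squares.
Step 3: Build a representation. Group n = k² · m with k = 3 and m = 41 · 97 = 3977 (a product of primes ≡ 1 (mod 4)); a representation of m scales to one of n via (k·x)² + (k·y)² = k²(x² + y²). Each prime p ≡ 1 (mod 4) is itself a sum of two squares; find a² by testing p − a² for a perfect square:
  41: 41 − 1² = 40, 41 − 2² = 37, 41 − 3² = 32, 41 − 4² = 25 = 5² ⇒ 41 = 4² + 5².
  97: 97 − 1² = 96, 97 − 2² = 93, 97 − 3² = 88, 97 − 4² = 81 = 9² ⇒ 97 = 4² + 9².
  Combine using the Brahmagupta–Fibonacci identity (a² + b²)(c² + d²) = (ac − bd)² + (ad + bc)² = (ac + bd)² + (ad − bc)²:
  41 · 97 = 3977: from (4² + 5²)(4² + 9²), take (4·4 − 5·9, 4·9 + 5·4) = (16 − 45, 36 + 20) = (-29, 56); dropping signs (only squares matter) gives (29, 56); check 29² + 56² = 841 + 3136 = 3977 ✓.
  Scale by k = 3: (3·29, 3·56) = (87, 168).
Step 4: Order so x ≤ y and verify: 87² + 168² = 7569 + 28224 = 35793 = n. ✓

n = 35793 = 87² + 168² (one valid representation with x ≤ y).


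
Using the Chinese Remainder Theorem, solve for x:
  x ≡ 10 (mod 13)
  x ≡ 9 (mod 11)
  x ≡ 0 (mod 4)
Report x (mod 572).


Moduli 13, 11, 4 are pairwise coprime; by CRT there is a unique solution modulo M = 13 · 11 · 4 = 572.
Solve pairwise, accumulating the modulus:
  Start with x ≡ 10 (mod 13).
  Combine with x ≡ 9 (mod 11): since gcd(13, 11) = 1, we get a unique residue mod 143.
    Write x = 10 + 13·t and substitute into x ≡ 9 (mod 11): 13·t ≡ 9 − 10 = -1 (mod 11).
    Reduce coefficients mod 11: 2·t ≡ 10 (mod 11).
    The inverse of 2 mod 11 is 6 (since 2·6 = 12 = 1·11 + 1), so t ≡ 6·10 = 60 ≡ 5 (mod 11).
    Then x = 10 + 13·5 = 75, valid modulo lcm(13, 11) = 143: x ≡ 75 (mod 143).
  Combine with x ≡ 0 (mod 4): since gcd(143, 4) = 1, we get a unique residue mod 572.
    Write x = 75 + 143·t and substitute into x ≡ 0 (mod 4): 143·t ≡ 0 − 75 = -75 (mod 4).
    Reduce coefficients mod 4: 3·t ≡ 1 (mod 4).
    The inverse of 3 mod 4 is 3 (since 3·3 = 9 = 2·4 + 1), so t ≡ 3·1 = 3 ≡ 3 (mod 4).
    Then x = 75 + 143·3 = 504, valid modulo lcm(143, 4) = 572: x ≡ 504 (mod 572).
Verify: 504 mod 13 = 10 ✓, 504 mod 11 = 9 ✓, 504 mod 4 = 0 ✓.

x ≡ 504 (mod 572).


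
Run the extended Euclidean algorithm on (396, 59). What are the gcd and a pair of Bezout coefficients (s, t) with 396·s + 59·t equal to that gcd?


Euclidean algorithm on (396, 59) — divide until remainder is 0:
  396 = 6 · 59 + 42
  59 = 1 · 42 + 17
  42 = 2 · 17 + 8
  17 = 2 · 8 + 1
  8 = 8 · 1 + 0
gcd(396, 59) = 1.
Track Bezout coefficients alongside the remainders: start with r₀ = 396 = a·1 + b·0 (s = 1, t = 0) and r₁ = 59 = a·0 + b·1 (s = 0, t = 1); each new remainder r_{k+1} = r_{k-1} − q_k·r_k inherits s_{k+1} = s_{k-1} − q_k·s_k, t_{k+1} = t_{k-1} − q_k·t_k, so r_k = a·s_k + b·t_k at every step:
  q = 6: r = 42, s = 1 − 6·0 = 1, t = 0 − 6·1 = -6  (check: 396·1 + 59·(-6) = 42)
  q = 1: r = 17, s = 0 − 1·1 = -1, t = 1 − 1·(-6) = 7  (check: 396·(-1) + 59·7 = 17)
  q = 2: r = 8, s = 1 − 2·(-1) = 3, t = -6 − 2·7 = -20  (check: 396·3 + 59·(-20) = 8)
  q = 2: r = 1, s = -1 − 2·3 = -7, t = 7 − 2·(-20) = 47  (check: 396·(-7) + 59·47 = 1)
The row with r = 1 (the gcd) gives the Bezout coefficients s = -7, t = 47.
Result: 396 · (-7) + 59 · (47) = 1.

gcd(396, 59) = 1; s = -7, t = 47 (check: 396·(-7) + 59·47 = 1).


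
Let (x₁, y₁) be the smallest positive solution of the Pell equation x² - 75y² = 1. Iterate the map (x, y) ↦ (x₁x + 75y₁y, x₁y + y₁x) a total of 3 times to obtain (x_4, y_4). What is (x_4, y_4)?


Step 1: Find the fundamental solution (x₁, y₁) of x² - 75y² = 1.
  Expand √75 as a continued fraction. a₀ = ⌊√75⌋ = 8; iterate m_{k+1} = d_k·a_k − m_k, d_{k+1} = (75 − m_{k+1}²)/d_k, a_{k+1} = ⌊(a₀ + m_{k+1})/d_{k+1}⌋ (starting m₀ = 0, d₀ = 1), with convergents p_k = a_k·p_{k-1} + p_{k-2}, q_k = a_k·q_{k-1} + q_{k-2} (p₋₁ = 1, q₋₁ = 0):
  k = 0: a₀ = 8; p₀/q₀ = 8/1; p₀² − 75·q₀² = 64 − 75 = -11.
  k = 1: m = 8, d = 11, a = ⌊(8 + 8)/11⌋ = 1; p/q = (1·8 + 1)/(1·1 + 0) = 9/1; p² − 75·q² = 81 − 75 = 6.
  k = 2: m = 3, d = 6, a = ⌊(8 + 3)/6⌋ = 1; p/q = (1·9 + 8)/(1·1 + 1) = 17/2; p² − 75·q² = 289 − 300 = -11.
  k = 3: m = 3, d = 11, a = ⌊(8 + 3)/11⌋ = 1; p/q = (1·17 + 9)/(1·2 + 1) = 26/3; p² − 75·q² = 676 − 675 = 1.
  The first convergent with p² − 75·q² = 1 gives the fundamental solution (x₁, y₁) = (26, 3).
Step 2: Apply the recurrence (x_{n+1}, y_{n+1}) = (x₁x_n + 75y₁y_n, x₁y_n + y₁x_n) repeatedly.
  From (x_1, y_1) = (26, 3): x_2 = 26·26 + 75·3·3 = 1351; y_2 = 26·3 + 3·26 = 156.
  From (x_2, y_2) = (1351, 156): x_3 = 26·1351 + 75·3·156 = 70226; y_3 = 26·156 + 3·1351 = 8109.
  From (x_3, y_3) = (70226, 8109): x_4 = 26·70226 + 75·3·8109 = 3650401; y_4 = 26·8109 + 3·70226 = 421512.
Step 3: Verify x_4² - 75·y_4² = 13325427460801 - 13325427460800 = 1 (should be 1). ✓

(x_1, y_1) = (26, 3); (x_4, y_4) = (3650401, 421512).


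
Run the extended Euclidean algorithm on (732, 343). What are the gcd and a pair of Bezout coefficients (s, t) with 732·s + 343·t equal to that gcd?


Euclidean algorithm on (732, 343) — divide until remainder is 0:
  732 = 2 · 343 + 46
  343 = 7 · 46 + 21
  46 = 2 · 21 + 4
  21 = 5 · 4 + 1
  4 = 4 · 1 + 0
gcd(732, 343) = 1.
Track Bezout coefficients alongside the remainders: start with r₀ = 732 = a·1 + b·0 (s = 1, t = 0) and r₁ = 343 = a·0 + b·1 (s = 0, t = 1); each new remainder r_{k+1} = r_{k-1} − q_k·r_k inherits s_{k+1} = s_{k-1} − q_k·s_k, t_{k+1} = t_{k-1} − q_k·t_k, so r_k = a·s_k + b·t_k at every step:
  q = 2: r = 46, s = 1 − 2·0 = 1, t = 0 − 2·1 = -2  (check: 732·1 + 343·(-2) = 46)
  q = 7: r = 21, s = 0 − 7·1 = -7, t = 1 − 7·(-2) = 15  (check: 732·(-7) + 343·15 = 21)
  q = 2: r = 4, s = 1 − 2·(-7) = 15, t = -2 − 2·15 = -32  (check: 732·15 + 343·(-32) = 4)
  q = 5: r = 1, s = -7 − 5·15 = -82, t = 15 − 5·(-32) = 175  (check: 732·(-82) + 343·175 = 1)
The row with r = 1 (the gcd) gives the Bezout coefficients s = -82, t = 175.
Result: 732 · (-82) + 343 · (175) = 1.

gcd(732, 343) = 1; s = -82, t = 175 (check: 732·(-82) + 343·175 = 1).


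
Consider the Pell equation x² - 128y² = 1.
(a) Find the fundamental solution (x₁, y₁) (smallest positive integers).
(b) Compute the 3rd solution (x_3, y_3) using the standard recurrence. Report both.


Step 1: Find the fundamental solution (x₁, y₁) of x² - 128y² = 1.
  Expand √128 as a continued fraction. a₀ = ⌊√128⌋ = 11; iterate m_{k+1} = d_k·a_k − m_k, d_{k+1} = (128 − m_{k+1}²)/d_k, a_{k+1} = ⌊(a₀ + m_{k+1})/d_{k+1}⌋ (starting m₀ = 0, d₀ = 1), with convergents p_k = a_k·p_{k-1} + p_{k-2}, q_k = a_k·q_{k-1} + q_{k-2} (p₋₁ = 1, q₋₁ = 0):
  k = 0: a₀ = 11; p₀/q₀ = 11/1; p₀² − 128·q₀² = 121 − 128 = -7.
  k = 1: m = 11, d = 7, a = ⌊(11 + 11)/7⌋ = 3; p/q = (3·11 + 1)/(3·1 + 0) = 34/3; p² − 128·q² = 1156 − 1152 = 4.
  k = 2: m = 10, d = 4, a = ⌊(11 + 10)/4⌋ = 5; p/q = (5·34 + 11)/(5·3 + 1) = 181/16; p² − 128·q² = 32761 − 32768 = -7.
  k = 3: m = 10, d = 7, a = ⌊(11 + 10)/7⌋ = 3; p/q = (3·181 + 34)/(3·16 + 3) = 577/51; p² − 128·q² = 332929 − 332928 = 1.
  The first convergent with p² − 128·q² = 1 gives the fundamental solution (x₁, y₁) = (577, 51).
Step 2: Apply the recurrence (x_{n+1}, y_{n+1}) = (x₁x_n + 128y₁y_n, x₁y_n + y₁x_n) repeatedly.
  From (x_1, y_1) = (577, 51): x_2 = 577·577 + 128·51·51 = 665857; y_2 = 577·51 + 51·577 = 58854.
  From (x_2, y_2) = (665857, 58854): x_3 = 577·665857 + 128·51·58854 = 768398401; y_3 = 577·58854 + 51·665857 = 67917465.
Step 3: Verify x_3² - 128·y_3² = 590436102659356801 - 590436102659356800 = 1 (should be 1). ✓

(x_1, y_1) = (577, 51); (x_3, y_3) = (768398401, 67917465).


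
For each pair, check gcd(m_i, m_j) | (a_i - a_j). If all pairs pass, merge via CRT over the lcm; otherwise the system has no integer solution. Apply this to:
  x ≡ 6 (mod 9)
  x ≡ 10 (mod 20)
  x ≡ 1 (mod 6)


Moduli 9, 20, 6 are not pairwise coprime, so CRT works modulo lcm(m_i) when all pairwise compatibility conditions hold.
Pairwise compatibility: gcd(m_i, m_j) must divide a_i - a_j for every pair.
Merge one congruence at a time:
  Start: x ≡ 6 (mod 9).
  Combine with x ≡ 10 (mod 20): gcd(9, 20) = 1; 10 - 6 = 4, which IS divisible by 1, so compatible.
    Write x = 6 + 9·t and substitute into x ≡ 10 (mod 20): 9·t ≡ 10 − 6 = 4 (mod 20).
    The inverse of 9 mod 20 is 9 (since 9·9 = 81 = 4·20 + 1), so t ≡ 9·4 = 36 ≡ 16 (mod 20).
    Then x = 6 + 9·16 = 150, valid modulo lcm(9, 20) = 180: x ≡ 150 (mod 180).
  Combine with x ≡ 1 (mod 6): gcd(180, 6) = 6, and 1 - 150 = -149 is NOT divisible by 6.
    ⇒ system is inconsistent (no integer solution).

No solution (the system is inconsistent).


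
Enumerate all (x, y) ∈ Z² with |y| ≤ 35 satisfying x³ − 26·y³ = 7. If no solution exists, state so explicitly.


The equation is x³ - 26y³ = 7. For fixed y, x³ = 26·y³ + 7, so a solution requires the RHS to be a perfect cube.
Strategy: iterate y from -35 to 35, compute RHS = 26·y³ + 7, and check whether it is a (positive or negative) perfect cube.
Check small values of y:
  y = 0: RHS = 7 is not a perfect cube.
  y = 1: RHS = 33 is not a perfect cube.
  y = -1: RHS = -19 is not a perfect cube.
  y = 2: RHS = 215 is not a perfect cube.
  y = -2: RHS = -201 is not a perfect cube.
  y = 3: RHS = 709 is not a perfect cube.
  y = -3: RHS = -695 is not a perfect cube.
Continuing the search up to |y| = 35 finds no solutions either.
No (x, y) in the scanned range satisfies the equation.

No integer solutions with |y| ≤ 35.


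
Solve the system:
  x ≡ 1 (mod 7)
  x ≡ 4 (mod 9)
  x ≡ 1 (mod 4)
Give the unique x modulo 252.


Moduli 7, 9, 4 are pairwise coprime; by CRT there is a unique solution modulo M = 7 · 9 · 4 = 252.
Solve pairwise, accumulating the modulus:
  Start with x ≡ 1 (mod 7).
  Combine with x ≡ 4 (mod 9): since gcd(7, 9) = 1, we get a unique residue mod 63.
    Write x = 1 + 7·t and substitute into x ≡ 4 (mod 9): 7·t ≡ 4 − 1 = 3 (mod 9).
    The inverse of 7 mod 9 is 4 (since 7·4 = 28 = 3·9 + 1), so t ≡ 4·3 = 12 ≡ 3 (mod 9).
    Then x = 1 + 7·3 = 22, valid modulo lcm(7, 9) = 63: x ≡ 22 (mod 63).
  Combine with x ≡ 1 (mod 4): since gcd(63, 4) = 1, we get a unique residue mod 252.
    Write x = 22 + 63·t and substitute into x ≡ 1 (mod 4): 63·t ≡ 1 − 22 = -21 (mod 4).
    Reduce coefficients mod 4: 3·t ≡ 3 (mod 4).
    The inverse of 3 mod 4 is 3 (since 3·3 = 9 = 2·4 + 1), so t ≡ 3·3 = 9 ≡ 1 (mod 4).
    Then x = 22 + 63·1 = 85, valid modulo lcm(63, 4) = 252: x ≡ 85 (mod 252).
Verify: 85 mod 7 = 1 ✓, 85 mod 9 = 4 ✓, 85 mod 4 = 1 ✓.

x ≡ 85 (mod 252).


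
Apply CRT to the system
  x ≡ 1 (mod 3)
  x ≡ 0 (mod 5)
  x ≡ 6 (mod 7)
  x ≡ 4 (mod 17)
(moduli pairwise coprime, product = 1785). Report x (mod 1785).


Product of moduli M = 3 · 5 · 7 · 17 = 1785.
Merge one congruence at a time:
  Start: x ≡ 1 (mod 3).
  Combine with x ≡ 0 (mod 5); new modulus lcm = 15.
    Write x = 1 + 3·t and substitute into x ≡ 0 (mod 5): 3·t ≡ 0 − 1 = -1 (mod 5).
    Reduce coefficients mod 5: 3·t ≡ 4 (mod 5).
    The inverse of 3 mod 5 is 2 (since 3·2 = 6 = 1·5 + 1), so t ≡ 2·4 = 8 ≡ 3 (mod 5).
    Then x = 1 + 3·3 = 10, valid modulo lcm(3, 5) = 15: x ≡ 10 (mod 15).
  Combine with x ≡ 6 (mod 7); new modulus lcm = 105.
    Write x = 10 + 15·t and substitute into x ≡ 6 (mod 7): 15·t ≡ 6 − 10 = -4 (mod 7).
    Reduce coefficients mod 7: 1·t ≡ 3 (mod 7).
    So t ≡ 3 (mod 7).
    Then x = 10 + 15·3 = 55, valid modulo lcm(15, 7) = 105: x ≡ 55 (mod 105).
  Combine with x ≡ 4 (mod 17); new modulus lcm = 1785.
    Write x = 55 + 105·t and substitute into x ≡ 4 (mod 17): 105·t ≡ 4 − 55 = -51 (mod 17).
    Reduce coefficients mod 17: 3·t ≡ 0 (mod 17).
    The inverse of 3 mod 17 is 6 (since 3·6 = 18 = 1·17 + 1), so t ≡ 6·0 = 0 ≡ 0 (mod 17).
    Then x = 55 + 105·0 = 55, valid modulo lcm(105, 17) = 1785: x ≡ 55 (mod 1785).
Verify against each original: 55 mod 3 = 1, 55 mod 5 = 0, 55 mod 7 = 6, 55 mod 17 = 4.

x ≡ 55 (mod 1785).


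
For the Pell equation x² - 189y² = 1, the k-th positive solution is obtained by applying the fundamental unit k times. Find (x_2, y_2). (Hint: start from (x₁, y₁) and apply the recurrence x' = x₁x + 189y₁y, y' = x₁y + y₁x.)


Step 1: Find the fundamental solution (x₁, y₁) of x² - 189y² = 1.
  Expand √189 as a continued fraction. a₀ = ⌊√189⌋ = 13; iterate m_{k+1} = d_k·a_k − m_k, d_{k+1} = (189 − m_{k+1}²)/d_k, a_{k+1} = ⌊(a₀ + m_{k+1})/d_{k+1}⌋ (starting m₀ = 0, d₀ = 1), with convergents p_k = a_k·p_{k-1} + p_{k-2}, q_k = a_k·q_{k-1} + q_{k-2} (p₋₁ = 1, q₋₁ = 0):
  k = 0: a₀ = 13; p₀/q₀ = 13/1; p₀² − 189·q₀² = 169 − 189 = -20.
  k = 1: m = 13, d = 20, a = ⌊(13 + 13)/20⌋ = 1; p/q = (1·13 + 1)/(1·1 + 0) = 14/1; p² − 189·q² = 196 − 189 = 7.
  k = 2: m = 7, d = 7, a = ⌊(13 + 7)/7⌋ = 2; p/q = (2·14 + 13)/(2·1 + 1) = 41/3; p² − 189·q² = 1681 − 1701 = -20.
  k = 3: m = 7, d = 20, a = ⌊(13 + 7)/20⌋ = 1; p/q = (1·41 + 14)/(1·3 + 1) = 55/4; p² − 189·q² = 3025 − 3024 = 1.
  The first convergent with p² − 189·q² = 1 gives the fundamental solution (x₁, y₁) = (55, 4).
Step 2: Apply the recurrence (x_{n+1}, y_{n+1}) = (x₁x_n + 189y₁y_n, x₁y_n + y₁x_n) repeatedly.
  From (x_1, y_1) = (55, 4): x_2 = 55·55 + 189·4·4 = 6049; y_2 = 55·4 + 4·55 = 440.
Step 3: Verify x_2² - 189·y_2² = 36590401 - 36590400 = 1 (should be 1). ✓

(x_1, y_1) = (55, 4); (x_2, y_2) = (6049, 440).


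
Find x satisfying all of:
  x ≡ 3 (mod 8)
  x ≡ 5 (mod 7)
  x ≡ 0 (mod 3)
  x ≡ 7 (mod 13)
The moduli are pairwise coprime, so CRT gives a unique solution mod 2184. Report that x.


Product of moduli M = 8 · 7 · 3 · 13 = 2184.
Merge one congruence at a time:
  Start: x ≡ 3 (mod 8).
  Combine with x ≡ 5 (mod 7); new modulus lcm = 56.
    Write x = 3 + 8·t and substitute into x ≡ 5 (mod 7): 8·t ≡ 5 − 3 = 2 (mod 7).
    Reduce coefficients mod 7: 1·t ≡ 2 (mod 7).
    So t ≡ 2 (mod 7).
    Then x = 3 + 8·2 = 19, valid modulo lcm(8, 7) = 56: x ≡ 19 (mod 56).
  Combine with x ≡ 0 (mod 3); new modulus lcm = 168.
    Write x = 19 + 56·t and substitute into x ≡ 0 (mod 3): 56·t ≡ 0 − 19 = -19 (mod 3).
    Reduce coefficients mod 3: 2·t ≡ 2 (mod 3).
    The inverse of 2 mod 3 is 2 (since 2·2 = 4 = 1·3 + 1), so t ≡ 2·2 = 4 ≡ 1 (mod 3).
    Then x = 19 + 56·1 = 75, valid modulo lcm(56, 3) = 168: x ≡ 75 (mod 168).
  Combine with x ≡ 7 (mod 13); new modulus lcm = 2184.
    Write x = 75 + 168·t and substitute into x ≡ 7 (mod 13): 168·t ≡ 7 − 75 = -68 (mod 13).
    Reduce coefficients mod 13: 12·t ≡ 10 (mod 13).
    The inverse of 12 mod 13 is 12 (since 12·12 = 144 = 11·13 + 1), so t ≡ 12·10 = 120 ≡ 3 (mod 13).
    Then x = 75 + 168·3 = 579, valid modulo lcm(168, 13) = 2184: x ≡ 579 (mod 2184).
Verify against each original: 579 mod 8 = 3, 579 mod 7 = 5, 579 mod 3 = 0, 579 mod 13 = 7.

x ≡ 579 (mod 2184).


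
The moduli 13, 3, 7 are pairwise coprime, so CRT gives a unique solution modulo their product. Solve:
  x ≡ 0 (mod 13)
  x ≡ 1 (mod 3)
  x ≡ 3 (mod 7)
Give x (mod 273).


Moduli 13, 3, 7 are pairwise coprime; by CRT there is a unique solution modulo M = 13 · 3 · 7 = 273.
Solve pairwise, accumulating the modulus:
  Start with x ≡ 0 (mod 13).
  Combine with x ≡ 1 (mod 3): since gcd(13, 3) = 1, we get a unique residue mod 39.
    Write x = 0 + 13·t and substitute into x ≡ 1 (mod 3): 13·t ≡ 1 − 0 = 1 (mod 3).
    Reduce coefficients mod 3: 1·t ≡ 1 (mod 3).
    So t ≡ 1 (mod 3).
    Then x = 0 + 13·1 = 13, valid modulo lcm(13, 3) = 39: x ≡ 13 (mod 39).
  Combine with x ≡ 3 (mod 7): since gcd(39, 7) = 1, we get a unique residue mod 273.
    Write x = 13 + 39·t and substitute into x ≡ 3 (mod 7): 39·t ≡ 3 − 13 = -10 (mod 7).
    Reduce coefficients mod 7: 4·t ≡ 4 (mod 7).
    The inverse of 4 mod 7 is 2 (since 4·2 = 8 = 1·7 + 1), so t ≡ 2·4 = 8 ≡ 1 (mod 7).
    Then x = 13 + 39·1 = 52, valid modulo lcm(39, 7) = 273: x ≡ 52 (mod 273).
Verify: 52 mod 13 = 0 ✓, 52 mod 3 = 1 ✓, 52 mod 7 = 3 ✓.

x ≡ 52 (mod 273).


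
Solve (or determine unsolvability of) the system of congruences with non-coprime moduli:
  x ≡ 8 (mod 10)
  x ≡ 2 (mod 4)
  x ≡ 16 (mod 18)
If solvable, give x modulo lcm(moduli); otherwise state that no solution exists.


Moduli 10, 4, 18 are not pairwise coprime, so CRT works modulo lcm(m_i) when all pairwise compatibility conditions hold.
Pairwise compatibility: gcd(m_i, m_j) must divide a_i - a_j for every pair.
Merge one congruence at a time:
  Start: x ≡ 8 (mod 10).
  Combine with x ≡ 2 (mod 4): gcd(10, 4) = 2; 2 - 8 = -6, which IS divisible by 2, so compatible.
    Write x = 8 + 10·t and substitute into x ≡ 2 (mod 4): 10·t ≡ 2 − 8 = -6 (mod 4).
    Divide the congruence (and modulus) by g = 2: 5·t ≡ -3 (mod 2).
    Reduce coefficients mod 2: 1·t ≡ 1 (mod 2).
    So t ≡ 1 (mod 2).
    Then x = 8 + 10·1 = 18, valid modulo lcm(10, 4) = 20: x ≡ 18 (mod 20).
  Combine with x ≡ 16 (mod 18): gcd(20, 18) = 2; 16 - 18 = -2, which IS divisible by 2, so compatible.
    Write x = 18 + 20·t and substitute into x ≡ 16 (mod 18): 20·t ≡ 16 − 18 = -2 (mod 18).
    Divide the congruence (and modulus) by g = 2: 10·t ≡ -1 (mod 9).
    Reduce coefficients mod 9: 1·t ≡ 8 (mod 9).
    So t ≡ 8 (mod 9).
    Then x = 18 + 20·8 = 178, valid modulo lcm(20, 18) = 180: x ≡ 178 (mod 180).
Verify: 178 mod 10 = 8, 178 mod 4 = 2, 178 mod 18 = 16.

x ≡ 178 (mod 180).


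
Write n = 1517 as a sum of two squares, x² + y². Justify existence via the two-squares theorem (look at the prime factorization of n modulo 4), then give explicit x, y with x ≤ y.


Step 1: Factor n = 1517 = 37 · 41.
Step 2: Check the mod-4 condition on each prime factor: 37 ≡ 1 (mod 4), exponent 1; 41 ≡ 1 (mod 4), exponent 1.
All primes ≡ 3 (mod 4) appear to even exponent (or don't appear), so by the two-squares theorem n IS expressible as a sum of two squares.
Step 3: Build a representation. Here n = 37 · 41 is a product of primes ≡ 1 (mod 4). Each prime p ≡ 1 (mod 4) is itself a sum of two squares; find a² by testing p − a² for a perfect square:
  37: 37 − 1² = 36 = 6² ⇒ 37 = 1² + 6².
  41: 41 − 1² = 40, 41 − 2² = 37, 41 − 3² = 32, 41 − 4² = 25 = 5² ⇒ 41 = 4² + 5².
  Combine using the Brahmagupta–Fibonacci identity (a² + b²)(c² + d²) = (ac − bd)² + (ad + bc)² = (ac + bd)² + (ad − bc)²:
  37 · 41 = 1517: from (1² + 6²)(4² + 5²), take (1·4 − 6·5, 1·5 + 6·4) = (4 − 30, 5 + 24) = (-26, 29); dropping signs (only squares matter) gives (26, 29); check 26² + 29² = 676 + 841 = 1517 ✓.
Step 4: Order so x ≤ y and verify: 26² + 29² = 676 + 841 = 1517 = n. ✓

n = 1517 = 26² + 29² (one valid representation with x ≤ y).


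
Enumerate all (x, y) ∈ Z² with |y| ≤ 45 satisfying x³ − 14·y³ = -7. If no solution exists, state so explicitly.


The equation is x³ - 14y³ = -7. For fixed y, x³ = 14·y³ − 7, so a solution requires the RHS to be a perfect cube.
Strategy: iterate y from -45 to 45, compute RHS = 14·y³ − 7, and check whether it is a (positive or negative) perfect cube.
Check small values of y:
  y = 0: RHS = -7 is not a perfect cube.
  y = 1: RHS = 7 is not a perfect cube.
  y = -1: RHS = -21 is not a perfect cube.
  y = 2: RHS = 105 is not a perfect cube.
  y = -2: RHS = -119 is not a perfect cube.
  y = 3: RHS = 371 is not a perfect cube.
  y = -3: RHS = -385 is not a perfect cube.
Continuing the search up to |y| = 45 finds no solutions either.
No (x, y) in the scanned range satisfies the equation.

No integer solutions with |y| ≤ 45.


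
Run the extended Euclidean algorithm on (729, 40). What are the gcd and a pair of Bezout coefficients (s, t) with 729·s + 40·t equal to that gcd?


Euclidean algorithm on (729, 40) — divide until remainder is 0:
  729 = 18 · 40 + 9
  40 = 4 · 9 + 4
  9 = 2 · 4 + 1
  4 = 4 · 1 + 0
gcd(729, 40) = 1.
Track Bezout coefficients alongside the remainders: start with r₀ = 729 = a·1 + b·0 (s = 1, t = 0) and r₁ = 40 = a·0 + b·1 (s = 0, t = 1); each new remainder r_{k+1} = r_{k-1} − q_k·r_k inherits s_{k+1} = s_{k-1} − q_k·s_k, t_{k+1} = t_{k-1} − q_k·t_k, so r_k = a·s_k + b·t_k at every step:
  q = 18: r = 9, s = 1 − 18·0 = 1, t = 0 − 18·1 = -18  (check: 729·1 + 40·(-18) = 9)
  q = 4: r = 4, s = 0 − 4·1 = -4, t = 1 − 4·(-18) = 73  (check: 729·(-4) + 40·73 = 4)
  q = 2: r = 1, s = 1 − 2·(-4) = 9, t = -18 − 2·73 = -164  (check: 729·9 + 40·(-164) = 1)
The row with r = 1 (the gcd) gives the Bezout coefficients s = 9, t = -164.
Result: 729 · (9) + 40 · (-164) = 1.

gcd(729, 40) = 1; s = 9, t = -164 (check: 729·9 + 40·(-164) = 1).


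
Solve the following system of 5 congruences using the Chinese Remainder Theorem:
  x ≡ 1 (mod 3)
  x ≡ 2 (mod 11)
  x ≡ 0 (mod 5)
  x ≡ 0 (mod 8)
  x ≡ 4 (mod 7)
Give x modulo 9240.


Product of moduli M = 3 · 11 · 5 · 8 · 7 = 9240.
Merge one congruence at a time:
  Start: x ≡ 1 (mod 3).
  Combine with x ≡ 2 (mod 11); new modulus lcm = 33.
    Write x = 1 + 3·t and substitute into x ≡ 2 (mod 11): 3·t ≡ 2 − 1 = 1 (mod 11).
    The inverse of 3 mod 11 is 4 (since 3·4 = 12 = 1·11 + 1), so t ≡ 4·1 = 4 ≡ 4 (mod 11).
    Then x = 1 + 3·4 = 13, valid modulo lcm(3, 11) = 33: x ≡ 13 (mod 33).
  Combine with x ≡ 0 (mod 5); new modulus lcm = 165.
    Write x = 13 + 33·t and substitute into x ≡ 0 (mod 5): 33·t ≡ 0 − 13 = -13 (mod 5).
    Reduce coefficients mod 5: 3·t ≡ 2 (mod 5).
    The inverse of 3 mod 5 is 2 (since 3·2 = 6 = 1·5 + 1), so t ≡ 2·2 = 4 ≡ 4 (mod 5).
    Then x = 13 + 33·4 = 145, valid modulo lcm(33, 5) = 165: x ≡ 145 (mod 165).
  Combine with x ≡ 0 (mod 8); new modulus lcm = 1320.
    Write x = 145 + 165·t and substitute into x ≡ 0 (mod 8): 165·t ≡ 0 − 145 = -145 (mod 8).
    Reduce coefficients mod 8: 5·t ≡ 7 (mod 8).
    The inverse of 5 mod 8 is 5 (since 5·5 = 25 = 3·8 + 1), so t ≡ 5·7 = 35 ≡ 3 (mod 8).
    Then x = 145 + 165·3 = 640, valid modulo lcm(165, 8) = 1320: x ≡ 640 (mod 1320).
  Combine with x ≡ 4 (mod 7); new modulus lcm = 9240.
    Write x = 640 + 1320·t and substitute into x ≡ 4 (mod 7): 1320·t ≡ 4 − 640 = -636 (mod 7).
    Reduce coefficients mod 7: 4·t ≡ 1 (mod 7).
    The inverse of 4 mod 7 is 2 (since 4·2 = 8 = 1·7 + 1), so t ≡ 2·1 = 2 ≡ 2 (mod 7).
    Then x = 640 + 1320·2 = 3280, valid modulo lcm(1320, 7) = 9240: x ≡ 3280 (mod 9240).
Verify against each original: 3280 mod 3 = 1, 3280 mod 11 = 2, 3280 mod 5 = 0, 3280 mod 8 = 0, 3280 mod 7 = 4.

x ≡ 3280 (mod 9240).


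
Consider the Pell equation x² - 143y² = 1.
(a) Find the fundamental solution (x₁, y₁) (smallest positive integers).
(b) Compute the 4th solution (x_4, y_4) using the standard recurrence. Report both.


Step 1: Find the fundamental solution (x₁, y₁) of x² - 143y² = 1.
  Expand √143 as a continued fraction. a₀ = ⌊√143⌋ = 11; iterate m_{k+1} = d_k·a_k − m_k, d_{k+1} = (143 − m_{k+1}²)/d_k, a_{k+1} = ⌊(a₀ + m_{k+1})/d_{k+1}⌋ (starting m₀ = 0, d₀ = 1), with convergents p_k = a_k·p_{k-1} + p_{k-2}, q_k = a_k·q_{k-1} + q_{k-2} (p₋₁ = 1, q₋₁ = 0):
  k = 0: a₀ = 11; p₀/q₀ = 11/1; p₀² − 143·q₀² = 121 − 143 = -22.
  k = 1: m = 11, d = 22, a = ⌊(11 + 11)/22⌋ = 1; p/q = (1·11 + 1)/(1·1 + 0) = 12/1; p² − 143·q² = 144 − 143 = 1.
  The first convergent with p² − 143·q² = 1 gives the fundamental solution (x₁, y₁) = (12, 1).
Step 2: Apply the recurrence (x_{n+1}, y_{n+1}) = (x₁x_n + 143y₁y_n, x₁y_n + y₁x_n) repeatedly.
  From (x_1, y_1) = (12, 1): x_2 = 12·12 + 143·1·1 = 287; y_2 = 12·1 + 1·12 = 24.
  From (x_2, y_2) = (287, 24): x_3 = 12·287 + 143·1·24 = 6876; y_3 = 12·24 + 1·287 = 575.
  From (x_3, y_3) = (6876, 575): x_4 = 12·6876 + 143·1·575 = 164737; y_4 = 12·575 + 1·6876 = 13776.
Step 3: Verify x_4² - 143·y_4² = 27138279169 - 27138279168 = 1 (should be 1). ✓

(x_1, y_1) = (12, 1); (x_4, y_4) = (164737, 13776).


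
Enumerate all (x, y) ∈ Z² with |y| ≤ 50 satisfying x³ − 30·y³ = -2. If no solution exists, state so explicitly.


The equation is x³ - 30y³ = -2. For fixed y, x³ = 30·y³ − 2, so a solution requires the RHS to be a perfect cube.
Strategy: iterate y from -50 to 50, compute RHS = 30·y³ − 2, and check whether it is a (positive or negative) perfect cube.
Check small values of y:
  y = 0: RHS = -2 is not a perfect cube.
  y = 1: RHS = 28 is not a perfect cube.
  y = -1: RHS = -32 is not a perfect cube.
  y = 2: RHS = 238 is not a perfect cube.
  y = -2: RHS = -242 is not a perfect cube.
  y = 3: RHS = 808 is not a perfect cube.
  y = -3: RHS = -812 is not a perfect cube.
Continuing the search up to |y| = 50 finds no solutions either.
No (x, y) in the scanned range satisfies the equation.

No integer solutions with |y| ≤ 50.


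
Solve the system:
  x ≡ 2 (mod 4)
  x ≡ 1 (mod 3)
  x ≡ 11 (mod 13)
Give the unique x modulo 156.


Moduli 4, 3, 13 are pairwise coprime; by CRT there is a unique solution modulo M = 4 · 3 · 13 = 156.
Solve pairwise, accumulating the modulus:
  Start with x ≡ 2 (mod 4).
  Combine with x ≡ 1 (mod 3): since gcd(4, 3) = 1, we get a unique residue mod 12.
    Write x = 2 + 4·t and substitute into x ≡ 1 (mod 3): 4·t ≡ 1 − 2 = -1 (mod 3).
    Reduce coefficients mod 3: 1·t ≡ 2 (mod 3).
    So t ≡ 2 (mod 3).
    Then x = 2 + 4·2 = 10, valid modulo lcm(4, 3) = 12: x ≡ 10 (mod 12).
  Combine with x ≡ 11 (mod 13): since gcd(12, 13) = 1, we get a unique residue mod 156.
    Write x = 10 + 12·t and substitute into x ≡ 11 (mod 13): 12·t ≡ 11 − 10 = 1 (mod 13).
    The inverse of 12 mod 13 is 12 (since 12·12 = 144 = 11·13 + 1), so t ≡ 12·1 = 12 ≡ 12 (mod 13).
    Then x = 10 + 12·12 = 154, valid modulo lcm(12, 13) = 156: x ≡ 154 (mod 156).
Verify: 154 mod 4 = 2 ✓, 154 mod 3 = 1 ✓, 154 mod 13 = 11 ✓.

x ≡ 154 (mod 156).


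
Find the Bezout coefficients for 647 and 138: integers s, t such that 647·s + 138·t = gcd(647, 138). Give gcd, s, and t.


Euclidean algorithm on (647, 138) — divide until remainder is 0:
  647 = 4 · 138 + 95
  138 = 1 · 95 + 43
  95 = 2 · 43 + 9
  43 = 4 · 9 + 7
  9 = 1 · 7 + 2
  7 = 3 · 2 + 1
  2 = 2 · 1 + 0
gcd(647, 138) = 1.
Track Bezout coefficients alongside the remainders: start with r₀ = 647 = a·1 + b·0 (s = 1, t = 0) and r₁ = 138 = a·0 + b·1 (s = 0, t = 1); each new remainder r_{k+1} = r_{k-1} − q_k·r_k inherits s_{k+1} = s_{k-1} − q_k·s_k, t_{k+1} = t_{k-1} − q_k·t_k, so r_k = a·s_k + b·t_k at every step:
  q = 4: r = 95, s = 1 − 4·0 = 1, t = 0 − 4·1 = -4  (check: 647·1 + 138·(-4) = 95)
  q = 1: r = 43, s = 0 − 1·1 = -1, t = 1 − 1·(-4) = 5  (check: 647·(-1) + 138·5 = 43)
  q = 2: r = 9, s = 1 − 2·(-1) = 3, t = -4 − 2·5 = -14  (check: 647·3 + 138·(-14) = 9)
  q = 4: r = 7, s = -1 − 4·3 = -13, t = 5 − 4·(-14) = 61  (check: 647·(-13) + 138·61 = 7)
  q = 1: r = 2, s = 3 − 1·(-13) = 16, t = -14 − 1·61 = -75  (check: 647·16 + 138·(-75) = 2)
  q = 3: r = 1, s = -13 − 3·16 = -61, t = 61 − 3·(-75) = 286  (check: 647·(-61) + 138·286 = 1)
The row with r = 1 (the gcd) gives the Bezout coefficients s = -61, t = 286.
Result: 647 · (-61) + 138 · (286) = 1.

gcd(647, 138) = 1; s = -61, t = 286 (check: 647·(-61) + 138·286 = 1).


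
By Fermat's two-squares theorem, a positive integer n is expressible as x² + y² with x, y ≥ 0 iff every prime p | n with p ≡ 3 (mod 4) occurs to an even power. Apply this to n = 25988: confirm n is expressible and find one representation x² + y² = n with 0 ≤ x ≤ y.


Step 1: Factor n = 25988 = 2^2 · 73 · 89.
Step 2: Check the mod-4 condition on each prime factor: 2 = 2 (special); 73 ≡ 1 (mod 4), exponent 1; 89 ≡ 1 (mod 4), exponent 1.
All primes ≡ 3 (mod 4) appear to even exponent (or don't appear), so by the two-squares theorem n IS expressible as a sum of two squares.
Step 3: Build a representation. Group n = k² · m with k = 2 and m = 73 · 89 = 6497 (a product of primes ≡ 1 (mod 4)); a representation of m scales to one of n via (k·x)² + (k·y)² = k²(x² + y²). Each prime p ≡ 1 (mod 4) is itself a sum of two squares; find a² by testing p − a² for a perfect square:
  73: 73 − 1² = 72, 73 − 2² = 69, 73 − 3² = 64 = 8² ⇒ 73 = 3² + 8².
  89: 89 − 1² = 88, 89 − 2² = 85, 89 − 3² = 80, 89 − 4² = 73, 89 − 5² = 64 = 8² ⇒ 89 = 5² + 8².
  Combine using the Brahmagupta–Fibonacci identity (a² + b²)(c² + d²) = (ac − bd)² + (ad + bc)² = (ac + bd)² + (ad − bc)²:
  73 · 89 = 6497: from (3² + 8²)(5² + 8²), take (3·5 − 8·8, 3·8 + 8·5) = (15 − 64, 24 + 40) = (-49, 64); dropping signs (only squares matter) gives (49, 64); check 49² + 64² = 2401 + 4096 = 6497 ✓.
  Scale by k = 2: (2·49, 2·64) = (98, 128).
Step 4: Order so x ≤ y and verify: 98² + 128² = 9604 + 16384 = 25988 = n. ✓

n = 25988 = 98² + 128² (one valid representation with x ≤ y).


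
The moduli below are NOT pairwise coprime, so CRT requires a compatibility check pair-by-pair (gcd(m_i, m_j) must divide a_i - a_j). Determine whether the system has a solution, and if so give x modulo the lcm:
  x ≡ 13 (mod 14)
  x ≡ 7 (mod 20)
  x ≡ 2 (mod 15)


Moduli 14, 20, 15 are not pairwise coprime, so CRT works modulo lcm(m_i) when all pairwise compatibility conditions hold.
Pairwise compatibility: gcd(m_i, m_j) must divide a_i - a_j for every pair.
Merge one congruence at a time:
  Start: x ≡ 13 (mod 14).
  Combine with x ≡ 7 (mod 20): gcd(14, 20) = 2; 7 - 13 = -6, which IS divisible by 2, so compatible.
    Write x = 13 + 14·t and substitute into x ≡ 7 (mod 20): 14·t ≡ 7 − 13 = -6 (mod 20).
    Divide the congruence (and modulus) by g = 2: 7·t ≡ -3 (mod 10).
    Reduce coefficients mod 10: 7·t ≡ 7 (mod 10).
    The inverse of 7 mod 10 is 3 (since 7·3 = 21 = 2·10 + 1), so t ≡ 3·7 = 21 ≡ 1 (mod 10).
    Then x = 13 + 14·1 = 27, valid modulo lcm(14, 20) = 140: x ≡ 27 (mod 140).
  Combine with x ≡ 2 (mod 15): gcd(140, 15) = 5; 2 - 27 = -25, which IS divisible by 5, so compatible.
    Write x = 27 + 140·t and substitute into x ≡ 2 (mod 15): 140·t ≡ 2 − 27 = -25 (mod 15).
    Divide the congruence (and modulus) by g = 5: 28·t ≡ -5 (mod 3).
    Reduce coefficients mod 3: 1·t ≡ 1 (mod 3).
    So t ≡ 1 (mod 3).
    Then x = 27 + 140·1 = 167, valid modulo lcm(140, 15) = 420: x ≡ 167 (mod 420).
Verify: 167 mod 14 = 13, 167 mod 20 = 7, 167 mod 15 = 2.

x ≡ 167 (mod 420).


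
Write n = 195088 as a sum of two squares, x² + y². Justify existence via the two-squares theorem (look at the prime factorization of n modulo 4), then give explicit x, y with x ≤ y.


Step 1: Factor n = 195088 = 2^4 · 89 · 137.
Step 2: Check the mod-4 condition on each prime factor: 2 = 2 (special); 89 ≡ 1 (mod 4), exponent 1; 137 ≡ 1 (mod 4), exponent 1.
All primes ≡ 3 (mod 4) appear to even exponent (or don't appear), so by the two-squares theorem n IS expressible as a sum of two squares.
Step 3: Build a representation. Group n = k² · m with k = 4 and m = 89 · 137 = 12193 (a product of primes ≡ 1 (mod 4)); a representation of m scales to one of n via (k·x)² + (k·y)² = k²(x² + y²). Each prime p ≡ 1 (mod 4) is itself a sum of two squares; find a² by testing p − a² for a perfect square:
  89: 89 − 1² = 88, 89 − 2² = 85, 89 − 3² = 80, 89 − 4² = 73, 89 − 5² = 64 = 8² ⇒ 89 = 5² + 8².
  137: 137 − 1² = 136, 137 − 2² = 133, 137 − 3² = 128, 137 − 4² = 121 = 11² ⇒ 137 = 4² + 11².
  Combine using the Brahmagupta–Fibonacci identity (a² + b²)(c² + d²) = (ac − bd)² + (ad + bc)² = (ac + bd)² + (ad − bc)²:
  89 · 137 = 12193: from (5² + 8²)(4² + 11²), take (5·4 − 8·11, 5·11 + 8·4) = (20 − 88, 55 + 32) = (-68, 87); dropping signs (only squares matter) gives (68, 87); check 68² + 87² = 4624 + 7569 = 12193 ✓.
  Scale by k = 4: (4·68, 4·87) = (272, 348).
Step 4: Order so x ≤ y and verify: 272² + 348² = 73984 + 121104 = 195088 = n. ✓

n = 195088 = 272² + 348² (one valid representation with x ≤ y).


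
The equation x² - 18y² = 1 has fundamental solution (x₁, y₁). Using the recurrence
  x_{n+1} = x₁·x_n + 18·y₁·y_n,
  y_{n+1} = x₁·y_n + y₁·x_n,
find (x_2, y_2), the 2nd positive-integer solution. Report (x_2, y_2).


Step 1: Find the fundamental solution (x₁, y₁) of x² - 18y² = 1.
  Expand √18 as a continued fraction. a₀ = ⌊√18⌋ = 4; iterate m_{k+1} = d_k·a_k − m_k, d_{k+1} = (18 − m_{k+1}²)/d_k, a_{k+1} = ⌊(a₀ + m_{k+1})/d_{k+1}⌋ (starting m₀ = 0, d₀ = 1), with convergents p_k = a_k·p_{k-1} + p_{k-2}, q_k = a_k·q_{k-1} + q_{k-2} (p₋₁ = 1, q₋₁ = 0):
  k = 0: a₀ = 4; p₀/q₀ = 4/1; p₀² − 18·q₀² = 16 − 18 = -2.
  k = 1: m = 4, d = 2, a = ⌊(4 + 4)/2⌋ = 4; p/q = (4·4 + 1)/(4·1 + 0) = 17/4; p² − 18·q² = 289 − 288 = 1.
  The first convergent with p² − 18·q² = 1 gives the fundamental solution (x₁, y₁) = (17, 4).
Step 2: Apply the recurrence (x_{n+1}, y_{n+1}) = (x₁x_n + 18y₁y_n, x₁y_n + y₁x_n) repeatedly.
  From (x_1, y_1) = (17, 4): x_2 = 17·17 + 18·4·4 = 577; y_2 = 17·4 + 4·17 = 136.
Step 3: Verify x_2² - 18·y_2² = 332929 - 332928 = 1 (should be 1). ✓

(x_1, y_1) = (17, 4); (x_2, y_2) = (577, 136).


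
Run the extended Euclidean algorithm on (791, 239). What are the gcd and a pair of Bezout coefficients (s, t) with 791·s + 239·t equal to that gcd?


Euclidean algorithm on (791, 239) — divide until remainder is 0:
  791 = 3 · 239 + 74
  239 = 3 · 74 + 17
  74 = 4 · 17 + 6
  17 = 2 · 6 + 5
  6 = 1 · 5 + 1
  5 = 5 · 1 + 0
gcd(791, 239) = 1.
Track Bezout coefficients alongside the remainders: start with r₀ = 791 = a·1 + b·0 (s = 1, t = 0) and r₁ = 239 = a·0 + b·1 (s = 0, t = 1); each new remainder r_{k+1} = r_{k-1} − q_k·r_k inherits s_{k+1} = s_{k-1} − q_k·s_k, t_{k+1} = t_{k-1} − q_k·t_k, so r_k = a·s_k + b·t_k at every step:
  q = 3: r = 74, s = 1 − 3·0 = 1, t = 0 − 3·1 = -3  (check: 791·1 + 239·(-3) = 74)
  q = 3: r = 17, s = 0 − 3·1 = -3, t = 1 − 3·(-3) = 10  (check: 791·(-3) + 239·10 = 17)
  q = 4: r = 6, s = 1 − 4·(-3) = 13, t = -3 − 4·10 = -43  (check: 791·13 + 239·(-43) = 6)
  q = 2: r = 5, s = -3 − 2·13 = -29, t = 10 − 2·(-43) = 96  (check: 791·(-29) + 239·96 = 5)
  q = 1: r = 1, s = 13 − 1·(-29) = 42, t = -43 − 1·96 = -139  (check: 791·42 + 239·(-139) = 1)
The row with r = 1 (the gcd) gives the Bezout coefficients s = 42, t = -139.
Result: 791 · (42) + 239 · (-139) = 1.

gcd(791, 239) = 1; s = 42, t = -139 (check: 791·42 + 239·(-139) = 1).


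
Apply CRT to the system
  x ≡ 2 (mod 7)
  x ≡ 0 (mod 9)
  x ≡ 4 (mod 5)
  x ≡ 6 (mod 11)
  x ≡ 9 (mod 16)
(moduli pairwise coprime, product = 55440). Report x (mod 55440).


Product of moduli M = 7 · 9 · 5 · 11 · 16 = 55440.
Merge one congruence at a time:
  Start: x ≡ 2 (mod 7).
  Combine with x ≡ 0 (mod 9); new modulus lcm = 63.
    Write x = 2 + 7·t and substitute into x ≡ 0 (mod 9): 7·t ≡ 0 − 2 = -2 (mod 9).
    Reduce coefficients mod 9: 7·t ≡ 7 (mod 9).
    The inverse of 7 mod 9 is 4 (since 7·4 = 28 = 3·9 + 1), so t ≡ 4·7 = 28 ≡ 1 (mod 9).
    Then x = 2 + 7·1 = 9, valid modulo lcm(7, 9) = 63: x ≡ 9 (mod 63).
  Combine with x ≡ 4 (mod 5); new modulus lcm = 315.
    Write x = 9 + 63·t and substitute into x ≡ 4 (mod 5): 63·t ≡ 4 − 9 = -5 (mod 5).
    Reduce coefficients mod 5: 3·t ≡ 0 (mod 5).
    The inverse of 3 mod 5 is 2 (since 3·2 = 6 = 1·5 + 1), so t ≡ 2·0 = 0 ≡ 0 (mod 5).
    Then x = 9 + 63·0 = 9, valid modulo lcm(63, 5) = 315: x ≡ 9 (mod 315).
  Combine with x ≡ 6 (mod 11); new modulus lcm = 3465.
    Write x = 9 + 315·t and substitute into x ≡ 6 (mod 11): 315·t ≡ 6 − 9 = -3 (mod 11).
    Reduce coefficients mod 11: 7·t ≡ 8 (mod 11).
    The inverse of 7 mod 11 is 8 (since 7·8 = 56 = 5·11 + 1), so t ≡ 8·8 = 64 ≡ 9 (mod 11).
    Then x = 9 + 315·9 = 2844, valid modulo lcm(315, 11) = 3465: x ≡ 2844 (mod 3465).
  Combine with x ≡ 9 (mod 16); new modulus lcm = 55440.
    Write x = 2844 + 3465·t and substitute into x ≡ 9 (mod 16): 3465·t ≡ 9 − 2844 = -2835 (mod 16).
    Reduce coefficients mod 16: 9·t ≡ 13 (mod 16).
    The inverse of 9 mod 16 is 9 (since 9·9 = 81 = 5·16 + 1), so t ≡ 9·13 = 117 ≡ 5 (mod 16).
    Then x = 2844 + 3465·5 = 20169, valid modulo lcm(3465, 16) = 55440: x ≡ 20169 (mod 55440).
Verify against each original: 20169 mod 7 = 2, 20169 mod 9 = 0, 20169 mod 5 = 4, 20169 mod 11 = 6, 20169 mod 16 = 9.

x ≡ 20169 (mod 55440).
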